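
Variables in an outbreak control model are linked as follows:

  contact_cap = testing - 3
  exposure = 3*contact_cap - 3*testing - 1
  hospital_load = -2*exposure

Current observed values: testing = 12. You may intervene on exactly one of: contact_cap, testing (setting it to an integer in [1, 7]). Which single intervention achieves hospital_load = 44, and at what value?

set contact_cap = 5

Intervening on contact_cap: with other inputs at their observed values, hospital_load = -6*contact_cap + 74. Solving for 44 gives contact_cap = 5, within [1, 7].
Intervening on testing: the paths from testing to hospital_load cancel (net effect zero), leaving hospital_load = 20; 44 is unreachable this way.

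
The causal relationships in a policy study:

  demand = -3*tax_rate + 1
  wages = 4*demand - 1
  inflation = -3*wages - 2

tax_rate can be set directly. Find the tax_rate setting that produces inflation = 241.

tax_rate = 7

Substituting into the wages equation gives wages = -12*tax_rate + 3.
This gives inflation = 36*tax_rate - 11.
Solve 36*tax_rate - 11 = 241: tax_rate = (241 + 11) / 36 = 7.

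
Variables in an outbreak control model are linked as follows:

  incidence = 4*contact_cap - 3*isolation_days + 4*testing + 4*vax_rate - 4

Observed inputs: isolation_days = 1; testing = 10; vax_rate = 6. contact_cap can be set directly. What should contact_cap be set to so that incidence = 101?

Substituting into the incidence equation gives incidence = 4*contact_cap + 57.
Solve 4*contact_cap + 57 = 101: contact_cap = (101 - 57) / 4 = 11.

contact_cap = 11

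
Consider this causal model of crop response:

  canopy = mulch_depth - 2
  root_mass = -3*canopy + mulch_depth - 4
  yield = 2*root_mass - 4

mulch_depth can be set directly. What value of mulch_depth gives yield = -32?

Substituting into the root_mass equation gives root_mass = -2*mulch_depth + 2.
Substituting into the yield equation gives yield = -4*mulch_depth.
Solve -4*mulch_depth = -32: mulch_depth = -32 / -4 = 8.

mulch_depth = 8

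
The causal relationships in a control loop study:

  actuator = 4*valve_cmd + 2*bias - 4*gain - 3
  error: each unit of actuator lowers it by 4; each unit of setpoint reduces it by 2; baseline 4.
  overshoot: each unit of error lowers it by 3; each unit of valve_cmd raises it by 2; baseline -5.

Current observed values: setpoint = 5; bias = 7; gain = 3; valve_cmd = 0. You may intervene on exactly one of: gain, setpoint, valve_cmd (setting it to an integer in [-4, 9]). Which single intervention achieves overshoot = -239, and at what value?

Intervening on gain: with other inputs at their observed values, overshoot = -48*gain + 145. Solving for -239 gives gain = 8, within [-4, 9].
Intervening on setpoint: overshoot = 6*setpoint - 29. Reaching -239 requires setpoint = -35, outside [-4, 9].
Intervening on valve_cmd: overshoot = 50*valve_cmd + 1. Reaching -239 requires valve_cmd = -24/5, not an integer.

set gain = 8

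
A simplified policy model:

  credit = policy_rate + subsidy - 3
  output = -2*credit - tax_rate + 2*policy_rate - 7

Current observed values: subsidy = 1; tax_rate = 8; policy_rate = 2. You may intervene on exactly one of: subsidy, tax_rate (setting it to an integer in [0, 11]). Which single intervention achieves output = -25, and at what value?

Intervening on subsidy: with other inputs at their observed values, output = -2*subsidy - 9. Solving for -25 gives subsidy = 8, within [0, 11].
Intervening on tax_rate: output = -tax_rate - 3. Reaching -25 requires tax_rate = 22, outside [0, 11].

set subsidy = 8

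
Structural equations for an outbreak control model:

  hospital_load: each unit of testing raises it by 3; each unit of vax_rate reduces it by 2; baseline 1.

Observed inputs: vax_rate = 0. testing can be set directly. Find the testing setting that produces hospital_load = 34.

Substituting into the hospital_load equation gives hospital_load = 3*testing + 1.
Solve 3*testing + 1 = 34: testing = (34 - 1) / 3 = 11.

testing = 11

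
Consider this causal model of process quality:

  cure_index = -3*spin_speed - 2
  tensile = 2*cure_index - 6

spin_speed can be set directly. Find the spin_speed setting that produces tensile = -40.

Substituting into the tensile equation gives tensile = -6*spin_speed - 10.
Solve -6*spin_speed - 10 = -40: spin_speed = (-40 + 10) / -6 = 5.

spin_speed = 5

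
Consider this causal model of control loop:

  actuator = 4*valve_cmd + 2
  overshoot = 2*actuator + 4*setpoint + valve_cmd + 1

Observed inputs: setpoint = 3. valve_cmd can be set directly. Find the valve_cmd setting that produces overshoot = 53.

valve_cmd = 4

Substituting into the overshoot equation gives overshoot = 9*valve_cmd + 17.
Solve 9*valve_cmd + 17 = 53: valve_cmd = (53 - 17) / 9 = 4.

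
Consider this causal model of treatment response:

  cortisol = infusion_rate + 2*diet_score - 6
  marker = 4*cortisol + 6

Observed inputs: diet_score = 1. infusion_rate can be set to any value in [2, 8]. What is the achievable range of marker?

-2 to 22

Substituting into the cortisol equation gives cortisol = infusion_rate - 4.
This gives marker = 4*infusion_rate - 10.
Linear in infusion_rate, so extremes are at the endpoints: infusion_rate = 2 gives marker = -2; infusion_rate = 8 gives marker = 22.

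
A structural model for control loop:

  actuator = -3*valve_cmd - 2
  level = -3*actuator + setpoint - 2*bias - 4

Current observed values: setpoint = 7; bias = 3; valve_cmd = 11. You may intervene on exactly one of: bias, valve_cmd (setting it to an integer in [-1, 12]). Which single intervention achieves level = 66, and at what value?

Intervening on bias: level = -2*bias + 108. Reaching 66 requires bias = 21, outside [-1, 12].
Intervening on valve_cmd: with other inputs at their observed values, level = 9*valve_cmd + 3. Solving for 66 gives valve_cmd = 7, within [-1, 12].

set valve_cmd = 7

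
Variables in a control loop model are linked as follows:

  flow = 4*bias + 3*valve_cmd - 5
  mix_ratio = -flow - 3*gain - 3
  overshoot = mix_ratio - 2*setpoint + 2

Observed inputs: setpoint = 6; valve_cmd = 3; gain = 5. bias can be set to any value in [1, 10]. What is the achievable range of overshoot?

Substituting into the flow equation gives flow = 4*bias + 4.
Substituting into the mix_ratio equation gives mix_ratio = -4*bias - 22.
Substituting into the overshoot equation gives overshoot = -4*bias - 32.
Linear in bias, so extremes are at the endpoints: bias = 1 gives overshoot = -36; bias = 10 gives overshoot = -72.

-72 to -36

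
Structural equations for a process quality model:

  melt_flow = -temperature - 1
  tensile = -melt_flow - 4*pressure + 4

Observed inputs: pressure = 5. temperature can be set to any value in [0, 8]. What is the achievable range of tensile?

-15 to -7

Substituting into the tensile equation gives tensile = temperature - 15.
Linear in temperature, so extremes are at the endpoints: temperature = 0 gives tensile = -15; temperature = 8 gives tensile = -7.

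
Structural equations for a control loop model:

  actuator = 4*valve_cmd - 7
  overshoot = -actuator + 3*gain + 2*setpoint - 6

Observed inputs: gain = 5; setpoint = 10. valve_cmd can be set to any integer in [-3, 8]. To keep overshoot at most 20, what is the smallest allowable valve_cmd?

valve_cmd = 4

Substituting into the overshoot equation gives overshoot = -4*valve_cmd + 36.
Require -4*valve_cmd + 36 ≤ 20, so valve_cmd ≥ 4.
The smallest integer in [-3, 8] satisfying this is 4.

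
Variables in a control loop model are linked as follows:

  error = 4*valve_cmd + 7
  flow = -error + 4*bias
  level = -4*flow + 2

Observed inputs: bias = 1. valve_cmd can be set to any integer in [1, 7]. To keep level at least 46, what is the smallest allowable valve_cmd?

valve_cmd = 2

Substituting into the flow equation gives flow = -4*valve_cmd - 3.
Substituting into the level equation gives level = 16*valve_cmd + 14.
Require 16*valve_cmd + 14 ≥ 46, so valve_cmd ≥ 2.
The smallest integer in [1, 7] satisfying this is 2.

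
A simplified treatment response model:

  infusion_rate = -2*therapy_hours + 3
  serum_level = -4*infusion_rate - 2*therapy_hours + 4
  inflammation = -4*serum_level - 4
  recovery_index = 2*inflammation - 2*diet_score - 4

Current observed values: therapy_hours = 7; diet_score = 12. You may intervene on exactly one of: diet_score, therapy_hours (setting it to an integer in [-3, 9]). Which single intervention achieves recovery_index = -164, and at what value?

set therapy_hours = 4

Intervening on diet_score: recovery_index = -2*diet_score - 284. Reaching -164 requires diet_score = -60, outside [-3, 9].
Intervening on therapy_hours: with other inputs at their observed values, recovery_index = -48*therapy_hours + 28. Solving for -164 gives therapy_hours = 4, within [-3, 9].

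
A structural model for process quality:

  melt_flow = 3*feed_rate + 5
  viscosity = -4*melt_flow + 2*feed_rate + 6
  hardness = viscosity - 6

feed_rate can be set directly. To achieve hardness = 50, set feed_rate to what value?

feed_rate = -7

Substituting into the viscosity equation gives viscosity = -10*feed_rate - 14.
Substituting into the hardness equation gives hardness = -10*feed_rate - 20.
Solve -10*feed_rate - 20 = 50: feed_rate = (50 + 20) / -10 = -7.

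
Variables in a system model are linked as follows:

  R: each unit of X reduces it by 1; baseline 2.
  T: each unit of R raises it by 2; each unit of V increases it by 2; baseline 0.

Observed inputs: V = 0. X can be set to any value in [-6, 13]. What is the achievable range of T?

-22 to 16

Substituting into the T equation gives T = -2*X + 4.
Linear in X, so extremes are at the endpoints: X = -6 gives T = 16; X = 13 gives T = -22.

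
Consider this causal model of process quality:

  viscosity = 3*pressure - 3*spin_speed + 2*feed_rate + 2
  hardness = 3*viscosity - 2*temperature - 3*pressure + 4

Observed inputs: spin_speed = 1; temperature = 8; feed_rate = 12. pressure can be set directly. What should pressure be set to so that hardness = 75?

Substituting into the viscosity equation gives viscosity = 3*pressure + 23.
Substituting into the hardness equation gives hardness = 6*pressure + 57.
Solve 6*pressure + 57 = 75: pressure = (75 - 57) / 6 = 3.

pressure = 3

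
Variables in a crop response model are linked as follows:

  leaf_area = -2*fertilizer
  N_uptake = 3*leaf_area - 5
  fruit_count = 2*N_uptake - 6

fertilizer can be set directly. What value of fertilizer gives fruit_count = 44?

fertilizer = -5

Substituting into the N_uptake equation gives N_uptake = -6*fertilizer - 5.
fruit_count becomes -12*fertilizer - 16.
Solve -12*fertilizer - 16 = 44: fertilizer = (44 + 16) / -12 = -5.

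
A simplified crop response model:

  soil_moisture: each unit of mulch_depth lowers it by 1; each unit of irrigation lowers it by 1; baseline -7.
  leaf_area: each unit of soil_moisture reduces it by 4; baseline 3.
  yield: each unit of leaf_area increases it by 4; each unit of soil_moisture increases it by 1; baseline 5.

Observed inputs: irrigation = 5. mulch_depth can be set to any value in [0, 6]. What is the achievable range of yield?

197 to 287

Substituting into the soil_moisture equation gives soil_moisture = -mulch_depth - 12.
So leaf_area = 4*mulch_depth + 51.
Substituting into the yield equation gives yield = 15*mulch_depth + 197.
Linear in mulch_depth, so extremes are at the endpoints: mulch_depth = 0 gives yield = 197; mulch_depth = 6 gives yield = 287.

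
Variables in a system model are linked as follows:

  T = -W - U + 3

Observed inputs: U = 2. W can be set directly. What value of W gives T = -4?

Substituting into the T equation gives T = -W + 1.
Solve -W + 1 = -4: W = (-4 - 1) / -1 = 5.

W = 5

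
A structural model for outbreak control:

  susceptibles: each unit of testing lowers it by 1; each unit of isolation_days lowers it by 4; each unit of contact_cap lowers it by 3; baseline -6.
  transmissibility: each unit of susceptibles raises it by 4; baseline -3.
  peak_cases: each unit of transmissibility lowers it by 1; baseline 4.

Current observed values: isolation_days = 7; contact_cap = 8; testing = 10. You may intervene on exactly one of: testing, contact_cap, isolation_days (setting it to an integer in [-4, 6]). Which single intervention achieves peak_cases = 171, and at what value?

set contact_cap = -1

Intervening on testing: peak_cases = 4*testing + 239. Reaching 171 requires testing = -17, outside [-4, 6].
Intervening on contact_cap: with other inputs at their observed values, peak_cases = 12*contact_cap + 183. Solving for 171 gives contact_cap = -1, within [-4, 6].
Intervening on isolation_days: peak_cases = 16*isolation_days + 167. Reaching 171 requires isolation_days = 1/4, not an integer.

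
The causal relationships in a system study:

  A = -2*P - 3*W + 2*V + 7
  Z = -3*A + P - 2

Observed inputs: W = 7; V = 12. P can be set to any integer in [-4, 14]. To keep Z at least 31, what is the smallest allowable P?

Substituting into the A equation gives A = -2*P + 10.
Substituting into the Z equation gives Z = 7*P - 32.
Require 7*P - 32 ≥ 31, so P ≥ 9.
The smallest integer in [-4, 14] satisfying this is 9.

P = 9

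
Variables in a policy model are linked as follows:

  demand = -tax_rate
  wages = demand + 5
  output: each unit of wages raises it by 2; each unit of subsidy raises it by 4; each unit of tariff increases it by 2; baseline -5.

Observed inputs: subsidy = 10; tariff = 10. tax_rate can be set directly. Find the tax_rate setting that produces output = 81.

tax_rate = -8

Substituting into the wages equation gives wages = -tax_rate + 5.
Substituting into the output equation gives output = -2*tax_rate + 65.
Solve -2*tax_rate + 65 = 81: tax_rate = (81 - 65) / -2 = -8.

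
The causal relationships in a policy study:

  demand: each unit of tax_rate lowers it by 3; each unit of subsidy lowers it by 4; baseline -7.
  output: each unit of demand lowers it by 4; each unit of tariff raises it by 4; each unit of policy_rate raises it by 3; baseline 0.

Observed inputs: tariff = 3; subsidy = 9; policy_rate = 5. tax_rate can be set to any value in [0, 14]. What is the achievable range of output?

Substituting into the demand equation gives demand = -3*tax_rate - 43.
Substituting into the output equation gives output = 12*tax_rate + 199.
Linear in tax_rate, so extremes are at the endpoints: tax_rate = 0 gives output = 199; tax_rate = 14 gives output = 367.

199 to 367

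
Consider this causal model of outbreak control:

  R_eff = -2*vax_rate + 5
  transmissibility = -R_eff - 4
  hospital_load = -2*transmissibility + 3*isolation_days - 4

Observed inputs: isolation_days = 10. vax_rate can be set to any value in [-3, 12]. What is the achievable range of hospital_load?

-4 to 56

Substituting into the transmissibility equation gives transmissibility = 2*vax_rate - 9.
Substituting into the hospital_load equation gives hospital_load = -4*vax_rate + 44.
Linear in vax_rate, so extremes are at the endpoints: vax_rate = -3 gives hospital_load = 56; vax_rate = 12 gives hospital_load = -4.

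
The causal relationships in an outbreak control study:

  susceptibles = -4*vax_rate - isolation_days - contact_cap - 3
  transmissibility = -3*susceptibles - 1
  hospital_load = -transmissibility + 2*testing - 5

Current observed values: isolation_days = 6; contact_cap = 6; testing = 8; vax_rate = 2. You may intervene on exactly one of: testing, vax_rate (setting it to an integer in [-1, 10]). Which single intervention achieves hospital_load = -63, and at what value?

set testing = 5

Intervening on testing: with other inputs at their observed values, hospital_load = 2*testing - 73. Solving for -63 gives testing = 5, within [-1, 10].
Intervening on vax_rate: hospital_load = -12*vax_rate - 33. Reaching -63 requires vax_rate = 5/2, not an integer.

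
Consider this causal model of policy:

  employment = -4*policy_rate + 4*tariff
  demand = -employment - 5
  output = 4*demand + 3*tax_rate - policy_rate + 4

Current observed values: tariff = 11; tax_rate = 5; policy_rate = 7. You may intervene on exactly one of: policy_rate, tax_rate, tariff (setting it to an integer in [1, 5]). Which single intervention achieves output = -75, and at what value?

set tax_rate = 4

Intervening on policy_rate: output = 15*policy_rate - 177. Reaching -75 requires policy_rate = 34/5, not an integer.
Intervening on tax_rate: with other inputs at their observed values, output = 3*tax_rate - 87. Solving for -75 gives tax_rate = 4, within [1, 5].
Intervening on tariff: output = -16*tariff + 104. Reaching -75 requires tariff = 179/16, not an integer.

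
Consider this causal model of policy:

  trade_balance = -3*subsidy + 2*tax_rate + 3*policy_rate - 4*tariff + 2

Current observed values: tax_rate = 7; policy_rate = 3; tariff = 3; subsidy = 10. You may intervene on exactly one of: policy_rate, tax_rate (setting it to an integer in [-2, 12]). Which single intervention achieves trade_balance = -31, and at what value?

set tax_rate = 0

Intervening on policy_rate: trade_balance = 3*policy_rate - 26. Reaching -31 requires policy_rate = -5/3, not an integer.
Intervening on tax_rate: with other inputs at their observed values, trade_balance = 2*tax_rate - 31. Solving for -31 gives tax_rate = 0, within [-2, 12].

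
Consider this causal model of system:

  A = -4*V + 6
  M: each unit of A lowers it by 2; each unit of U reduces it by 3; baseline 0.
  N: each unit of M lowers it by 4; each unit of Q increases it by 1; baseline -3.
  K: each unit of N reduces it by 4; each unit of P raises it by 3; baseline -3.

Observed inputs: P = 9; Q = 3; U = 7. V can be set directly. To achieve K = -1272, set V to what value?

V = -6

Substituting into the M equation gives M = 8*V - 33.
Substituting into the N equation gives N = -32*V + 132.
So K = 128*V - 504.
Solve 128*V - 504 = -1272: V = (-1272 + 504) / 128 = -6.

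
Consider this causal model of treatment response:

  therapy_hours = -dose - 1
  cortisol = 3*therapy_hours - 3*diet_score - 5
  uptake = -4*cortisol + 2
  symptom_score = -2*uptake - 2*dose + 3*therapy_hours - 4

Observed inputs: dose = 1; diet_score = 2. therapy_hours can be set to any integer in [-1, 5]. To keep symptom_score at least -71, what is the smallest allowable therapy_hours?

Intervening on therapy_hours fixes its value directly, overriding its dependence on dose.
Substituting into the cortisol equation gives cortisol = 3*therapy_hours - 11.
This gives uptake = -12*therapy_hours + 46.
Substituting into the symptom_score equation gives symptom_score = 27*therapy_hours - 98.
Require 27*therapy_hours - 98 ≥ -71, so therapy_hours ≥ 1.
The smallest integer in [-1, 5] satisfying this is 1.

therapy_hours = 1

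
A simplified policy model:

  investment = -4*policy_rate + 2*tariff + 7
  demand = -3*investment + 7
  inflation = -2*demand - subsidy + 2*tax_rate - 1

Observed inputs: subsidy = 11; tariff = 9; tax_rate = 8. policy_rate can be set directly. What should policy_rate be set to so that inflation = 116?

Substituting into the investment equation gives investment = -4*policy_rate + 25.
Substituting into the demand equation gives demand = 12*policy_rate - 68.
inflation becomes -24*policy_rate + 140.
Solve -24*policy_rate + 140 = 116: policy_rate = (116 - 140) / -24 = 1.

policy_rate = 1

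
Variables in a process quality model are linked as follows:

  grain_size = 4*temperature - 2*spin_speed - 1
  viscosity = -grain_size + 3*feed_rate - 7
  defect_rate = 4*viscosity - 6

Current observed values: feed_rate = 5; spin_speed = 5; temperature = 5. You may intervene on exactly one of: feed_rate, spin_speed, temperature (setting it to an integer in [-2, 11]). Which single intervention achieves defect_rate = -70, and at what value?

Intervening on feed_rate: with other inputs at their observed values, defect_rate = 12*feed_rate - 70. Solving for -70 gives feed_rate = 0, within [-2, 11].
Intervening on spin_speed: defect_rate = 8*spin_speed - 50. Reaching -70 requires spin_speed = -5/2, not an integer.
Intervening on temperature: defect_rate = -16*temperature + 70. Reaching -70 requires temperature = 35/4, not an integer.

set feed_rate = 0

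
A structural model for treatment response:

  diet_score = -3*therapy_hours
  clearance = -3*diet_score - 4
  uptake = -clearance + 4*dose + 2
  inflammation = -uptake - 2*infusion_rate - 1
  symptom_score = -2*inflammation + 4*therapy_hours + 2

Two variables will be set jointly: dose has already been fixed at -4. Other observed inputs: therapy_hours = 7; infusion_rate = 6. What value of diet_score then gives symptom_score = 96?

With dose held at -4:
Intervening on diet_score fixes its value directly, overriding its dependence on therapy_hours.
Substituting into the uptake equation gives uptake = 3*diet_score - 10.
Substituting into the inflammation equation gives inflammation = -3*diet_score - 3.
Substituting into the symptom_score equation gives symptom_score = 6*diet_score + 36.
Solve 6*diet_score + 36 = 96: diet_score = (96 - 36) / 6 = 10.

diet_score = 10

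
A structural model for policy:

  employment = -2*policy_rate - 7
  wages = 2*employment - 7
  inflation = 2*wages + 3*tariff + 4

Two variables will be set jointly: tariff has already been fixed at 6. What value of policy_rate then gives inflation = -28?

policy_rate = 1

With tariff held at 6:
Substituting into the wages equation gives wages = -4*policy_rate - 21.
Substituting into the inflation equation gives inflation = -8*policy_rate - 20.
Solve -8*policy_rate - 20 = -28: policy_rate = (-28 + 20) / -8 = 1.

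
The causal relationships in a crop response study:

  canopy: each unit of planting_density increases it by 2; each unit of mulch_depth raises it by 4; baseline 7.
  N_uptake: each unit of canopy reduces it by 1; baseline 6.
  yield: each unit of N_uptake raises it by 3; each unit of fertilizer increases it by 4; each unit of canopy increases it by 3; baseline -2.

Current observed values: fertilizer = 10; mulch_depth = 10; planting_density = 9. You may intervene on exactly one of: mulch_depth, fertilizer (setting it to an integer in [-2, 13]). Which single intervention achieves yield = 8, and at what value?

set fertilizer = -2

Intervening on mulch_depth: the paths from mulch_depth to yield cancel (net effect zero), leaving yield = 56; 8 is unreachable this way.
Intervening on fertilizer: with other inputs at their observed values, yield = 4*fertilizer + 16. Solving for 8 gives fertilizer = -2, within [-2, 13].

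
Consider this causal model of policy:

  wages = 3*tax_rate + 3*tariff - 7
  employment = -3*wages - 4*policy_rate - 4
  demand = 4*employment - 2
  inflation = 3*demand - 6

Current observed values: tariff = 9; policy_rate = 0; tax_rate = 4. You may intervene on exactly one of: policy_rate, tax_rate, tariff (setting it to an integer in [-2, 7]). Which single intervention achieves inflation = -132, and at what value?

Intervening on policy_rate: inflation = -48*policy_rate - 1212. Reaching -132 requires policy_rate = -45/2, not an integer.
Intervening on tax_rate: inflation = -108*tax_rate - 780. Reaching -132 requires tax_rate = -6, outside [-2, 7].
Intervening on tariff: with other inputs at their observed values, inflation = -108*tariff - 240. Solving for -132 gives tariff = -1, within [-2, 7].

set tariff = -1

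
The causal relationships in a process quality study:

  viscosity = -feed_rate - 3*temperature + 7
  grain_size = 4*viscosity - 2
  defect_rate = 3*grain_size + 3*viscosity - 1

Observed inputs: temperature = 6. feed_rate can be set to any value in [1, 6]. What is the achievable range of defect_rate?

-262 to -187

Substituting into the viscosity equation gives viscosity = -feed_rate - 11.
Substituting into the grain_size equation gives grain_size = -4*feed_rate - 46.
So defect_rate = -15*feed_rate - 172.
Linear in feed_rate, so extremes are at the endpoints: feed_rate = 1 gives defect_rate = -187; feed_rate = 6 gives defect_rate = -262.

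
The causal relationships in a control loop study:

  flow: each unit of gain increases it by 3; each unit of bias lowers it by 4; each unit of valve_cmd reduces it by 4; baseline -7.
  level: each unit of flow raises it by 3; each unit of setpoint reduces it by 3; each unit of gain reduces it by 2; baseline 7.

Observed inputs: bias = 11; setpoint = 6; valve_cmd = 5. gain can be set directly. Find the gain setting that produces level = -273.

Substituting into the flow equation gives flow = 3*gain - 71.
Substituting into the level equation gives level = 7*gain - 224.
Solve 7*gain - 224 = -273: gain = (-273 + 224) / 7 = -7.

gain = -7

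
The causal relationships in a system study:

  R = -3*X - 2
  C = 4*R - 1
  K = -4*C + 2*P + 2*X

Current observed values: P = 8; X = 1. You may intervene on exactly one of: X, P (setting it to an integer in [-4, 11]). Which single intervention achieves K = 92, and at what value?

Intervening on X: K = 50*X + 52. Reaching 92 requires X = 4/5, not an integer.
Intervening on P: with other inputs at their observed values, K = 2*P + 86. Solving for 92 gives P = 3, within [-4, 11].

set P = 3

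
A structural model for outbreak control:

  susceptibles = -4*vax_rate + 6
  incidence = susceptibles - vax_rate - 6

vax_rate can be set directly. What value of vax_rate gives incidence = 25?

Substituting into the incidence equation gives incidence = -5*vax_rate.
Solve -5*vax_rate = 25: vax_rate = 25 / -5 = -5.

vax_rate = -5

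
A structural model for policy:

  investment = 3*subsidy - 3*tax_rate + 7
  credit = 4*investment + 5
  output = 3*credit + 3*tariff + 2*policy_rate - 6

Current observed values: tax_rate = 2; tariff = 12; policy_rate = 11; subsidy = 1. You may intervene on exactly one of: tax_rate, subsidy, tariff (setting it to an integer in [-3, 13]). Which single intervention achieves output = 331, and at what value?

set subsidy = 7

Intervening on tax_rate: output = -36*tax_rate + 187. Reaching 331 requires tax_rate = -4, outside [-3, 13].
Intervening on subsidy: with other inputs at their observed values, output = 36*subsidy + 79. Solving for 331 gives subsidy = 7, within [-3, 13].
Intervening on tariff: output = 3*tariff + 79. Reaching 331 requires tariff = 84, outside [-3, 13].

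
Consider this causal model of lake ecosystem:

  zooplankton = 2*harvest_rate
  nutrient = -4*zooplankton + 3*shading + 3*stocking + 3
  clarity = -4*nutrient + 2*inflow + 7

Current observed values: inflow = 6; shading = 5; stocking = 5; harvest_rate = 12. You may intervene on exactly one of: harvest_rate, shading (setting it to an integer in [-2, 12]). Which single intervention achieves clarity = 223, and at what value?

set shading = 9

Intervening on harvest_rate: clarity = 32*harvest_rate - 113. Reaching 223 requires harvest_rate = 21/2, not an integer.
Intervening on shading: with other inputs at their observed values, clarity = -12*shading + 331. Solving for 223 gives shading = 9, within [-2, 12].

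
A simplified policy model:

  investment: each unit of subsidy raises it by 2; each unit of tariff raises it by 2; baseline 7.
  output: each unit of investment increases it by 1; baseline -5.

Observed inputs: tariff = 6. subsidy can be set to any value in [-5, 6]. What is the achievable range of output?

4 to 26

Substituting into the investment equation gives investment = 2*subsidy + 19.
Substituting into the output equation gives output = 2*subsidy + 14.
Linear in subsidy, so extremes are at the endpoints: subsidy = -5 gives output = 4; subsidy = 6 gives output = 26.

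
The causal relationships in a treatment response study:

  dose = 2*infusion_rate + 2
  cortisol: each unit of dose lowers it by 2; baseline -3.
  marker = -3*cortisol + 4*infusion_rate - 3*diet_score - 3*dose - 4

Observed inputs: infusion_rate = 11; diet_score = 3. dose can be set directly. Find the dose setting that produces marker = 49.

dose = 3

Intervening on dose fixes its value directly, overriding its dependence on infusion_rate.
Substituting into the marker equation gives marker = 3*dose + 40.
Solve 3*dose + 40 = 49: dose = (49 - 40) / 3 = 3.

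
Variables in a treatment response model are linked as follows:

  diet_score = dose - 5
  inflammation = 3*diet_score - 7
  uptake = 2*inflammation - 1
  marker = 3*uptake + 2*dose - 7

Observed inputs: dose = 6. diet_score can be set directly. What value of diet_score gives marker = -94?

Intervening on diet_score fixes its value directly, overriding its dependence on dose.
Substituting into the uptake equation gives uptake = 6*diet_score - 15.
Substituting into the marker equation gives marker = 18*diet_score - 40.
Solve 18*diet_score - 40 = -94: diet_score = (-94 + 40) / 18 = -3.

diet_score = -3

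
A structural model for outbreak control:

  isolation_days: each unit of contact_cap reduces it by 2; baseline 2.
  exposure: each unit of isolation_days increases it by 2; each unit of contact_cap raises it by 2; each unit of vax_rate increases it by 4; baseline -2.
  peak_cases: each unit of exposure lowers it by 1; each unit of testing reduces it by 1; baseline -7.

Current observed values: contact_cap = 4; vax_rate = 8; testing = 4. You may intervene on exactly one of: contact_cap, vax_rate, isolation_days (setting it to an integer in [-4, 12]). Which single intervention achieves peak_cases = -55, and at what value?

Intervening on contact_cap: peak_cases = 2*contact_cap - 45. Reaching -55 requires contact_cap = -5, outside [-4, 12].
Intervening on vax_rate: peak_cases = -4*vax_rate - 5. Reaching -55 requires vax_rate = 25/2, not an integer.
Intervening on isolation_days: with other inputs at their observed values, peak_cases = -2*isolation_days - 49. Solving for -55 gives isolation_days = 3, within [-4, 12].

set isolation_days = 3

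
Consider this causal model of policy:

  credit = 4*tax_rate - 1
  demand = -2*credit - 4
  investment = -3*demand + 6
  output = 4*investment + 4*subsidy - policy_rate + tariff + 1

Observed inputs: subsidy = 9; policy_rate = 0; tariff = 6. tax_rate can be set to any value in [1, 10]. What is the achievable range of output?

187 to 1051

Substituting into the demand equation gives demand = -8*tax_rate - 2.
Substituting into the investment equation gives investment = 24*tax_rate + 12.
Substituting into the output equation gives output = 96*tax_rate + 91.
Linear in tax_rate, so extremes are at the endpoints: tax_rate = 1 gives output = 187; tax_rate = 10 gives output = 1051.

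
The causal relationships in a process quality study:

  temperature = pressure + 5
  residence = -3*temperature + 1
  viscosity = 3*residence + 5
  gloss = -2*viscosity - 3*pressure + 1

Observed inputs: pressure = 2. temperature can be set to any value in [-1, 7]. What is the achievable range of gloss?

Intervening on temperature fixes its value directly, overriding its dependence on pressure.
Substituting into the viscosity equation gives viscosity = -9*temperature + 8.
Substituting into the gloss equation gives gloss = 18*temperature - 21.
Linear in temperature, so extremes are at the endpoints: temperature = -1 gives gloss = -39; temperature = 7 gives gloss = 105.

-39 to 105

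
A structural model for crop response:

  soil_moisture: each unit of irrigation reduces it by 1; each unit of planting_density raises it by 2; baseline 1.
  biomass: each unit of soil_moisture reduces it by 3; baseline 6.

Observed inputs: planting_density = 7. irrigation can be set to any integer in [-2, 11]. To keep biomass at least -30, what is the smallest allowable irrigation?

Substituting into the soil_moisture equation gives soil_moisture = -irrigation + 15.
Substituting into the biomass equation gives biomass = 3*irrigation - 39.
Require 3*irrigation - 39 ≥ -30, so irrigation ≥ 3.
The smallest integer in [-2, 11] satisfying this is 3.

irrigation = 3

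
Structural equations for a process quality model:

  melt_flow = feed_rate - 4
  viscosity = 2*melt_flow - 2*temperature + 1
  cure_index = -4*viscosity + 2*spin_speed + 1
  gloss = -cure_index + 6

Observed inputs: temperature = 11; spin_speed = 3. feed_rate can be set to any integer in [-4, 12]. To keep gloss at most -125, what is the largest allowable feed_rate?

Substituting into the viscosity equation gives viscosity = 2*feed_rate - 29.
This gives cure_index = -8*feed_rate + 123.
gloss becomes 8*feed_rate - 117.
Require 8*feed_rate - 117 ≤ -125, so feed_rate ≤ -1.
The largest integer in [-4, 12] satisfying this is -1.

feed_rate = -1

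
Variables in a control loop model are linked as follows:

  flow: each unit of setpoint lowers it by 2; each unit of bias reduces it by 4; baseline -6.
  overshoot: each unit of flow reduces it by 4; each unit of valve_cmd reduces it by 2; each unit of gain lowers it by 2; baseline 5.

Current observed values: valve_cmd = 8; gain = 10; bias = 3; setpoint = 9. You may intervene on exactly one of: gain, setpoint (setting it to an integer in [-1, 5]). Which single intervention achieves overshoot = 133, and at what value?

set gain = 0

Intervening on gain: with other inputs at their observed values, overshoot = -2*gain + 133. Solving for 133 gives gain = 0, within [-1, 5].
Intervening on setpoint: overshoot = 8*setpoint + 41. Reaching 133 requires setpoint = 23/2, not an integer.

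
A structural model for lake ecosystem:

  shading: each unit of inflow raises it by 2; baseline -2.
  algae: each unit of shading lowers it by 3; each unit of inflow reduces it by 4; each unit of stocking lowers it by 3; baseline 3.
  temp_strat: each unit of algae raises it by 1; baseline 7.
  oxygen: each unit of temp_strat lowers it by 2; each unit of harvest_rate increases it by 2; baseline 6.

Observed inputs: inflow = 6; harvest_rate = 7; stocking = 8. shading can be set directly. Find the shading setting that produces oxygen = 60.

shading = -6

Intervening on shading fixes its value directly, overriding its dependence on inflow.
Substituting into the algae equation gives algae = -3*shading - 45.
So temp_strat = -3*shading - 38.
oxygen becomes 6*shading + 96.
Solve 6*shading + 96 = 60: shading = (60 - 96) / 6 = -6.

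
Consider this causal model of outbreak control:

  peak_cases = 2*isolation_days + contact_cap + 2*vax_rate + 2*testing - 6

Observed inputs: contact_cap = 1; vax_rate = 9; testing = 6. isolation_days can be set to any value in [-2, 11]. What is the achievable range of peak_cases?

21 to 47

Substituting into the peak_cases equation gives peak_cases = 2*isolation_days + 25.
Linear in isolation_days, so extremes are at the endpoints: isolation_days = -2 gives peak_cases = 21; isolation_days = 11 gives peak_cases = 47.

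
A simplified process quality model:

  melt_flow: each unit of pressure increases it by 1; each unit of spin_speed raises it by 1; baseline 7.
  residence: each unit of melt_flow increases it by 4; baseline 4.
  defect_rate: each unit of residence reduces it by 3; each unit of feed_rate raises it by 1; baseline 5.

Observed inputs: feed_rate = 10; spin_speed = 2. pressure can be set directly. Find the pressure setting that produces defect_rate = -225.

pressure = 10

Substituting into the melt_flow equation gives melt_flow = pressure + 9.
Substituting into the residence equation gives residence = 4*pressure + 40.
So defect_rate = -12*pressure - 105.
Solve -12*pressure - 105 = -225: pressure = (-225 + 105) / -12 = 10.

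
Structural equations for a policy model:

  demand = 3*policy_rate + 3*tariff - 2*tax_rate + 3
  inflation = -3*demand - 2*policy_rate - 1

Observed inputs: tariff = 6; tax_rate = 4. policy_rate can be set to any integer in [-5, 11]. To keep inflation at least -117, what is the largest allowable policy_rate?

Substituting into the demand equation gives demand = 3*policy_rate + 13.
So inflation = -11*policy_rate - 40.
Require -11*policy_rate - 40 ≥ -117, so policy_rate ≤ 7.
The largest integer in [-5, 11] satisfying this is 7.

policy_rate = 7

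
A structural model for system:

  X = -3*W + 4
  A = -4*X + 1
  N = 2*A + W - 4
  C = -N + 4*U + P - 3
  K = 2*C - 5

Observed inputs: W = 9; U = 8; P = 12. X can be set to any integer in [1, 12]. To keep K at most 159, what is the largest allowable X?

X = 6

Intervening on X fixes its value directly, overriding its dependence on W.
Substituting into the N equation gives N = -8*X + 7.
Substituting into the C equation gives C = 8*X + 34.
Substituting into the K equation gives K = 16*X + 63.
Require 16*X + 63 ≤ 159, so X ≤ 6.
The largest integer in [1, 12] satisfying this is 6.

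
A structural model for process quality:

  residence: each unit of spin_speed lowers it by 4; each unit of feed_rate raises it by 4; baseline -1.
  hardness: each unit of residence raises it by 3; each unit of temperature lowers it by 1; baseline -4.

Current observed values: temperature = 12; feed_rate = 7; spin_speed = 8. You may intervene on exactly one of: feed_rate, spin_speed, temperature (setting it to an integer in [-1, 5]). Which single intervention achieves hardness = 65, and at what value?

Intervening on feed_rate: hardness = 12*feed_rate - 115. Reaching 65 requires feed_rate = 15, outside [-1, 5].
Intervening on spin_speed: with other inputs at their observed values, hardness = -12*spin_speed + 65. Solving for 65 gives spin_speed = 0, within [-1, 5].
Intervening on temperature: hardness = -temperature - 19. Reaching 65 requires temperature = -84, outside [-1, 5].

set spin_speed = 0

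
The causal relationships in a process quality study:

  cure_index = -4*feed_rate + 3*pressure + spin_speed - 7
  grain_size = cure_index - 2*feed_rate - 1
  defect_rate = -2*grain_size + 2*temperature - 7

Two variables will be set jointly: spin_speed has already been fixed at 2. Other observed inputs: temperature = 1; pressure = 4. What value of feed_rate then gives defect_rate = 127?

With spin_speed held at 2:
Substituting into the cure_index equation gives cure_index = -4*feed_rate + 7.
Substituting into the grain_size equation gives grain_size = -6*feed_rate + 6.
Substituting into the defect_rate equation gives defect_rate = 12*feed_rate - 17.
Solve 12*feed_rate - 17 = 127: feed_rate = (127 + 17) / 12 = 12.

feed_rate = 12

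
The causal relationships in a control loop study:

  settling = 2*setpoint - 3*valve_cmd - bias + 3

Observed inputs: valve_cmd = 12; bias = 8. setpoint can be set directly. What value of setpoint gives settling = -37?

setpoint = 2

Substituting into the settling equation gives settling = 2*setpoint - 41.
Solve 2*setpoint - 41 = -37: setpoint = (-37 + 41) / 2 = 2.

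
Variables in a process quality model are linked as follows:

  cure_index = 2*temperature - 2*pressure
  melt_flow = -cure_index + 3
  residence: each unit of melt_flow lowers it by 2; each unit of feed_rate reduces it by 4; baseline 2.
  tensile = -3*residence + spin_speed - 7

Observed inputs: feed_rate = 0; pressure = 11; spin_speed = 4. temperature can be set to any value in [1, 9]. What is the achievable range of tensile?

33 to 129

Substituting into the cure_index equation gives cure_index = 2*temperature - 22.
Substituting into the melt_flow equation gives melt_flow = -2*temperature + 25.
residence becomes 4*temperature - 48.
Substituting into the tensile equation gives tensile = -12*temperature + 141.
Linear in temperature, so extremes are at the endpoints: temperature = 1 gives tensile = 129; temperature = 9 gives tensile = 33.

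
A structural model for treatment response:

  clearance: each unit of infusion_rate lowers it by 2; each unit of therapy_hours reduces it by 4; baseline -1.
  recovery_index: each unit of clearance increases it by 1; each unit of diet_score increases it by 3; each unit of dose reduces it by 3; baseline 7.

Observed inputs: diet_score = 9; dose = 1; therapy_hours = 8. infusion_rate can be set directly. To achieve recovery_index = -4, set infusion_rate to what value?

Substituting into the clearance equation gives clearance = -2*infusion_rate - 33.
recovery_index becomes -2*infusion_rate - 2.
Solve -2*infusion_rate - 2 = -4: infusion_rate = (-4 + 2) / -2 = 1.

infusion_rate = 1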